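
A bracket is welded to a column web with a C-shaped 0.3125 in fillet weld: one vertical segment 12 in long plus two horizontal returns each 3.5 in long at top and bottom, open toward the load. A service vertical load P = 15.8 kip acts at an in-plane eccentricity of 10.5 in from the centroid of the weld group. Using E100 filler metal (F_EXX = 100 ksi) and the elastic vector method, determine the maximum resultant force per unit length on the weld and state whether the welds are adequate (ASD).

Total weld length L_w = 19 in. Treat welds as unit-width lines.
Centroid: x̄ = 2×3.5×1.75 / 19 = 0.6447 in from the vertical weld.
Polar moment about centroid: J = I_x + I_y = [12³/12 + 2×3.5×6²] + [12×0.6447² + 2(3.5³/12 + 3.5×1.105²)] = 416.7 in³.
Direct shear f_v = P/L_w = 15.8 / 19 = 0.8316 kip/in (vertical).
Torsion M = P·e = 15.8 × 10.5 = 165.9 kip·in.
Critical point at (x, y) = (2.855, 6) from centroid. f_tx = M·y/J = 2.389 kip/in; f_ty = M·x/J = 1.137 kip/in.
Resultant f_max = √[f_tx² + (f_v + f_ty)²] = √[2.389² + (0.8316 + 1.137)²] = 3.095 kip/in.
Capacity per unit length: r_n/Ω = (1/2.0) × 0.6 × 100 × (0.707 × 0.3125) = 6.628 kip/in.
3.095 ≤ 6.628 → adequate.

f_max ≈ 3.1 kip/in; adequate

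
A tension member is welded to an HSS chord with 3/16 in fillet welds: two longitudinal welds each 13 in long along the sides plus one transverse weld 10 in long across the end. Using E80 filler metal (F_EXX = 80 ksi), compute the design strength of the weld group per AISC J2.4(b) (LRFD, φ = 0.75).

t_e = 0.707 × 0.1875 = 0.1326 in.
R_nwl = 0.6 × 80 × 0.1326 × 26 = 165.4 kips (longitudinal, 2 welds).
R_nwt = 0.6 × 80 × 0.1326 × 10 = 63.63 kips (transverse, base value).
(i) R_nwl + R_nwt = 229.1 kips; (ii) 0.85 R_nwl + 1.5 R_nwt = 236.1 kips.
R_n = max = 236.1 kips [governs: (ii)]; φR_n = 177.1 kips.

φR_n ≈ 177 kips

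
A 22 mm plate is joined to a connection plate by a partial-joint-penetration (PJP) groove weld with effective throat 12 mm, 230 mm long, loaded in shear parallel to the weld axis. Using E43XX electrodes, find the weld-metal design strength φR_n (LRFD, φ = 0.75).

φR_n ≈ 534 kN

E43XX → F_EXX = 430 MPa.
Effective throat (given) t_e = 12 mm.
A_we = 12 × 230 = 2760 mm².
F_nw = 0.6 F_EXX = 258 MPa.
φR_n = 0.75 × 258 × 2760 × 10⁻³ = 534.1 kN.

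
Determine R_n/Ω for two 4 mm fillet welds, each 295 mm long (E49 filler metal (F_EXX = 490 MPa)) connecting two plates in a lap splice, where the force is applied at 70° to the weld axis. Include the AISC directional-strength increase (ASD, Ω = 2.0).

R_n/Ω ≈ 357 kN

t_e = 0.707 × 4 = 2.828 mm; A_we = 2.828 × 590 = 1669 mm².
Directional factor: 1.0 + 0.5 sin^1.5(70°) = 1.455.
F_nw = 0.6 × 490 × 1.455 = 427.9 MPa.
R_n/Ω = (427.9 × 1669) / 2.0 × 10⁻³ = 357 kN.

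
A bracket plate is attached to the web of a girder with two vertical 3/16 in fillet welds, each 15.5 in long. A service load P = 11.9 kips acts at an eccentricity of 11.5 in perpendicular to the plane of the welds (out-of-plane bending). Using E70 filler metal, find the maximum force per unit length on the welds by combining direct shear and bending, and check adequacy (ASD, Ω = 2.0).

E70XX → F_EXX = 70 ksi.
L_w = 2 × 15.5 = 31 in; section modulus (unit throat) S = 2 × L²/6 = 80.08 in².
Direct shear f_v = P/L_w = 11.9/31 = 0.3839 kip/in.
Moment M = P × e = 11.9 × 11.5 = 136.85 kip·in; bending f_b = M/S = 1.709 kip/in.
f_max = √(f_v² + f_b²) = √(0.3839² + 1.709²) = 1.751 kip/in.
r_n/Ω = (1/2.0) × 0.6 × 70 × (0.707 × 0.1875) = 2.784 kip/in → adequate.

f_max ≈ 1.75 kip/in; adequate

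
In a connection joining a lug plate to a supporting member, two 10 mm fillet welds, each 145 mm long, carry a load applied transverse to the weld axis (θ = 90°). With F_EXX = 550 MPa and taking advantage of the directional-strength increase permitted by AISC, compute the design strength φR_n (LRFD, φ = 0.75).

φR_n ≈ 761 kN

t_e = 0.707 × 10 = 7.07 mm; A_we = 7.07 × 290 = 2050 mm².
Directional factor: 1.0 + 0.5 sin^1.5(90°) = 1.5.
F_nw = 0.6 × 550 × 1.5 = 495 MPa.
φR_n = 0.75 × 495 × 2050 × 10⁻³ = 761.2 kN.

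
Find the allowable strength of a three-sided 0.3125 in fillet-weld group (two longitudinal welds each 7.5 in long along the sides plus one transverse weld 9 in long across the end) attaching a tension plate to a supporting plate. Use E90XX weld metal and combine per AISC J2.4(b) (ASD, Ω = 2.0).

E90XX → F_EXX = 90 ksi.
t_e = 0.707 × 0.3125 = 0.2209 in.
R_nwl = 0.6 × 90 × 0.2209 × 15 = 179 kips (longitudinal, 2 welds).
R_nwt = 0.6 × 90 × 0.2209 × 9 = 107.4 kips (transverse, base value).
(i) R_nwl + R_nwt = 286.3 kips; (ii) 0.85 R_nwl + 1.5 R_nwt = 313.2 kips.
R_n = max = 313.2 kips [governs: (ii)]; R_n/Ω = 156.6 kips.

R_n/Ω ≈ 157 kips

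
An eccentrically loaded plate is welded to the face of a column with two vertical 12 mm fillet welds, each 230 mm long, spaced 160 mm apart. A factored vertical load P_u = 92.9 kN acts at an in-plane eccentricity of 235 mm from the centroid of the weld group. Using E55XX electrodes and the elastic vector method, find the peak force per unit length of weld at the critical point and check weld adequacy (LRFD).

f_max ≈ 749 N/mm; adequate

E55XX → F_EXX = 550 MPa.
Total weld length L_w = 460 mm. Treat welds as unit-width lines.
Polar moment about centroid: J = 2[d³/12 + d(b/2)²] = 2[230³/12 + 230×80²] = 4972000 mm³.
Direct shear f_v = P/L_w = 92.9×10³ / 460 = 202 N/mm (vertical).
Torsion M = P·e = 92.9×10³ × 235 = 21832000 N·mm.
Critical point at (x, y) = (80, 115) from centroid. f_tx = M·y/J = 505 N/mm; f_ty = M·x/J = 351.3 N/mm.
Resultant f_max = √[f_tx² + (f_v + f_ty)²] = √[505² + (202 + 351.3)²] = 749 N/mm.
Capacity per unit length: φr_n = 0.75 × 0.6 × 550 × (0.707 × 12) = 2100 N/mm.
749 ≤ 2100 → adequate.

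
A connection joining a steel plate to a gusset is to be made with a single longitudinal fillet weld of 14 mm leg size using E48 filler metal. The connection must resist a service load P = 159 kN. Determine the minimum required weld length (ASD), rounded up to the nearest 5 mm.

L = 115 mm

E48XX → F_EXX = 480 MPa.
Throat t_e = 0.707 × 14 = 9.898 mm.
r_n/Ω = (0.6 × 480 × 9.898) / 2.0 = 1425 N/mm = 1.425 kN/mm.
L_req = P / (r_n/Ω) = 159 / 1.425 = 111.6 mm total.
Round up → use L = 115 mm.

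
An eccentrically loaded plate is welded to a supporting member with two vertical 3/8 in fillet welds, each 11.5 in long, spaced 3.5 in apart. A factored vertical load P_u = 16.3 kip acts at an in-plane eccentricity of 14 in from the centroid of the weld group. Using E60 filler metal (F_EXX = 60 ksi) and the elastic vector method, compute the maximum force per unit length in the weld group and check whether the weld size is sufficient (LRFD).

Total weld length L_w = 23 in. Treat welds as unit-width lines.
Polar moment about centroid: J = 2[d³/12 + d(b/2)²] = 2[11.5³/12 + 11.5×1.75²] = 323.9 in³.
Direct shear f_v = P/L_w = 16.3 / 23 = 0.7087 kip/in (vertical).
Torsion M = P·e = 16.3 × 14 = 228.2 kip·in.
Critical point at (x, y) = (1.75, 5.75) from centroid. f_tx = M·y/J = 4.051 kip/in; f_ty = M·x/J = 1.233 kip/in.
Resultant f_max = √[f_tx² + (f_v + f_ty)²] = √[4.051² + (0.7087 + 1.233)²] = 4.492 kip/in.
Capacity per unit length: φr_n = 0.75 × 0.6 × 60 × (0.707 × 0.375) = 7.158 kip/in.
4.492 ≤ 7.158 → adequate.

f_max ≈ 4.49 kip/in; adequate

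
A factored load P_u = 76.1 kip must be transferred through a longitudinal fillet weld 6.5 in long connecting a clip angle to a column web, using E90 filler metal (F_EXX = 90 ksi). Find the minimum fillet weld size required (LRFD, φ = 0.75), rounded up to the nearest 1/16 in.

Total weld length L = 6.5 in.
Required throat t_e = P_u / (φ × 0.6 F_EXX × L) = 76.1 / (0.75 × 0.6 × 90 × 6.5) = 0.2891 in.
Required leg w = t_e / 0.707 = 0.4089 in → use 7/16 in.

w = 7/16 in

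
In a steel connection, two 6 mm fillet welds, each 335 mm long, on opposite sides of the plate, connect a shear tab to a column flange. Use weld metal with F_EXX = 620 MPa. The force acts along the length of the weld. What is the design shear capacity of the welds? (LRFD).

φR_n ≈ 793 kN

Effective throat t_e = 0.707 × 6 = 4.242 mm.
Total length L = 670 mm; A_we = 4.242 × 670 = 2842 mm².
F_nw = 0.6 F_EXX = 0.6 × 620 = 372 MPa.
φR_n = 0.75 × 372 × 2842 × 10⁻³ = 793 kN.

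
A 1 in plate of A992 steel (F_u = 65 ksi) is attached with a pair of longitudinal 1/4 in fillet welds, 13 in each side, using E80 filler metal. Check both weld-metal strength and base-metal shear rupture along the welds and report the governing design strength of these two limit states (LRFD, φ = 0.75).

E80XX → F_EXX = 80 ksi.
t_e = 0.707 × 0.25 = 0.1767 in; L = 26 in.
Weld metal: φR_n = 0.75 × 0.6 × 80 × 0.1767 × 26 = 165.4 kip.
Base metal (shear rupture): φR_n = 0.75 × 0.6 × 65 × 1 × 26 = 760.5 kip.
Governing: weld metal.

φR_n ≈ 165 kip (weld metal governs)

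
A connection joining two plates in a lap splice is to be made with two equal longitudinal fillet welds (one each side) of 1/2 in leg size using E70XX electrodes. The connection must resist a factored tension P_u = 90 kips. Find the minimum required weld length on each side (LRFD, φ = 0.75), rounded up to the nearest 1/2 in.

E70XX → F_EXX = 70 ksi.
Throat t_e = 0.707 × 0.5 = 0.3535 in.
φr_n = 0.75 × 0.6 × 70 × 0.3535 = 11.14 kips/in.
L_req = P_u / φr_n = 90 / 11.14 = 8.082 in total.
Per side: 8.082 / 2 = 4.041 in.
Round up → use L = 4.5 in on each side.

L = 4.5 in on each side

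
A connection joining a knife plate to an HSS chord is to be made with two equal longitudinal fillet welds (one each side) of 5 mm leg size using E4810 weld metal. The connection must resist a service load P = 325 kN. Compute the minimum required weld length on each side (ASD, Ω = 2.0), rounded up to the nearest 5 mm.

E48XX → F_EXX = 480 MPa.
Throat t_e = 0.707 × 5 = 3.535 mm.
r_n/Ω = (0.6 × 480 × 3.535) / 2.0 = 509 N/mm = 0.509 kN/mm.
L_req = P / (r_n/Ω) = 325 / 0.509 = 638.5 mm total.
Per side: 638.5 / 2 = 319.2 mm.
Round up → use L = 320 mm on each side.

L = 320 mm on each side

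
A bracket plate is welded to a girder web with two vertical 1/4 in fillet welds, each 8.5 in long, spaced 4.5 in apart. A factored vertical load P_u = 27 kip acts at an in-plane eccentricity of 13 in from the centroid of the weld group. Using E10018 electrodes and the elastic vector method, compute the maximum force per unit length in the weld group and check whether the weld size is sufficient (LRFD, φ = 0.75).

E100XX → F_EXX = 100 ksi.
Total weld length L_w = 17 in. Treat welds as unit-width lines.
Polar moment about centroid: J = 2[d³/12 + d(b/2)²] = 2[8.5³/12 + 8.5×2.25²] = 188.4 in³.
Direct shear f_v = P/L_w = 27 / 17 = 1.588 kip/in (vertical).
Torsion M = P·e = 27 × 13 = 351 kip·in.
Critical point at (x, y) = (2.25, 4.25) from centroid. f_tx = M·y/J = 7.917 kip/in; f_ty = M·x/J = 4.192 kip/in.
Resultant f_max = √[f_tx² + (f_v + f_ty)²] = √[7.917² + (1.588 + 4.192)²] = 9.802 kip/in.
Capacity per unit length: φr_n = 0.75 × 0.6 × 100 × (0.707 × 0.25) = 7.954 kip/in.
9.802 > 7.954 → NOT adequate.

f_max ≈ 9.8 kip/in; NOT adequate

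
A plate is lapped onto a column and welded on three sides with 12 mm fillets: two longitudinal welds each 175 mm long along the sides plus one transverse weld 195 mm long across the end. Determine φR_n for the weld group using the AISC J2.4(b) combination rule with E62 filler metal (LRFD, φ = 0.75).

φR_n ≈ 1400 kN

E62XX → F_EXX = 620 MPa.
t_e = 0.707 × 12 = 8.484 mm.
R_nwl = 0.6 × 620 × 8.484 × 350 × 10⁻³ = 1105 kN (longitudinal, 2 welds).
R_nwt = 0.6 × 620 × 8.484 × 195 × 10⁻³ = 615.4 kN (transverse, base value).
(i) R_nwl + R_nwt = 1720 kN; (ii) 0.85 R_nwl + 1.5 R_nwt = 1862 kN.
R_n = max = 1862 kN [governs: (ii)]; φR_n = 1397 kN.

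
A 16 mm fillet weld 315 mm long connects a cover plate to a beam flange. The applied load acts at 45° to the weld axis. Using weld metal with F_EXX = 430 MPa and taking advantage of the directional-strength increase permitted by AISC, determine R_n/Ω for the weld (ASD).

t_e = 0.707 × 16 = 11.31 mm; A_we = 11.31 × 315 = 3563 mm².
Directional factor: 1.0 + 0.5 sin^1.5(45°) = 1.297.
F_nw = 0.6 × 430 × 1.297 = 334.7 MPa.
R_n/Ω = (334.7 × 3563) / 2.0 × 10⁻³ = 596.3 kN.

R_n/Ω ≈ 596 kN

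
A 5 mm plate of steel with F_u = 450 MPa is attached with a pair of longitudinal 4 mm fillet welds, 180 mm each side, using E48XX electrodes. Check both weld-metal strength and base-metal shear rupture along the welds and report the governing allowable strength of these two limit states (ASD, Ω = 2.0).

E48XX → F_EXX = 480 MPa.
t_e = 0.707 × 4 = 2.828 mm; L = 360 mm.
Weld metal: R_n/Ω = (1/2.0) × 0.6 × 480 × 2.828 × 360 × 10⁻³ = 146.6 kN.
Base metal (shear rupture): R_n/Ω = (1/2.0) × 0.6 × 450 × 5 × 360 × 10⁻³ = 243 kN.
Governing: weld metal.

R_n/Ω ≈ 147 kN (weld metal governs)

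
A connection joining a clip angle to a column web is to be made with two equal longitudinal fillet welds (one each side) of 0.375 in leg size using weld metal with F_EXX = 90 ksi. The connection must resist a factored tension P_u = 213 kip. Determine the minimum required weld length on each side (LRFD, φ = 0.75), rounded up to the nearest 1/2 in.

L = 10 in on each side

Throat t_e = 0.707 × 0.375 = 0.2651 in.
φr_n = 0.75 × 0.6 × 90 × 0.2651 = 10.74 kip/in.
L_req = P_u / φr_n = 213 / 10.74 = 19.84 in total.
Per side: 19.84 / 2 = 9.918 in.
Round up → use L = 10 in on each side.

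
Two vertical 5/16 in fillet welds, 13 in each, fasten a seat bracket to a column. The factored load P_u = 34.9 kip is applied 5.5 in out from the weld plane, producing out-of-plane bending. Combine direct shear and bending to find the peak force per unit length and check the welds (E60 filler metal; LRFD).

f_max ≈ 3.66 kip/in; adequate

E60XX → F_EXX = 60 ksi.
L_w = 2 × 13 = 26 in; section modulus (unit throat) S = 2 × L²/6 = 56.33 in².
Direct shear f_v = P/L_w = 34.9/26 = 1.342 kip/in.
Moment M = P × e = 34.9 × 5.5 = 191.95 kip·in; bending f_b = M/S = 3.407 kip/in.
f_max = √(f_v² + f_b²) = √(1.342² + 3.407²) = 3.662 kip/in.
φr_n = 0.75 × 0.6 × 60 × (0.707 × 0.3125) = 5.965 kip/in → adequate.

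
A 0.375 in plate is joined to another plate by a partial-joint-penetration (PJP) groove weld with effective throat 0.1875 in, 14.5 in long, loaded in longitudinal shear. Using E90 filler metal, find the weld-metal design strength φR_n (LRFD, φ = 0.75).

φR_n ≈ 110 kip

E90XX → F_EXX = 90 ksi.
Effective throat (given) t_e = 0.1875 in.
A_we = 0.1875 × 14.5 = 2.719 in².
F_nw = 0.6 F_EXX = 54 ksi.
φR_n = 0.75 × 54 × 2.719 = 110.1 kip.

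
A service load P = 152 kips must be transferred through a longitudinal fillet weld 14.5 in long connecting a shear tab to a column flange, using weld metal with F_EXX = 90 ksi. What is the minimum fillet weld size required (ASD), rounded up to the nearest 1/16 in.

w = 9/16 in

Total weld length L = 14.5 in.
Required throat t_e = P × Ω / (0.6 F_EXX × L) = 152 × 2.0 / (0.6 × 90 × 14.5) = 0.3883 in.
Required leg w = t_e / 0.707 = 0.5492 in → use 9/16 in.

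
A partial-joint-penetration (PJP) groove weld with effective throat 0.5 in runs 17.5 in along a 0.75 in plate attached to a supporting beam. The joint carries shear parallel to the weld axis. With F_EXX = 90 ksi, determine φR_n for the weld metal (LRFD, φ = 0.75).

Effective throat (given) t_e = 0.5 in.
A_we = 0.5 × 17.5 = 8.75 in².
F_nw = 0.6 F_EXX = 54 ksi.
φR_n = 0.75 × 54 × 8.75 = 354.4 kip.

φR_n ≈ 354 kip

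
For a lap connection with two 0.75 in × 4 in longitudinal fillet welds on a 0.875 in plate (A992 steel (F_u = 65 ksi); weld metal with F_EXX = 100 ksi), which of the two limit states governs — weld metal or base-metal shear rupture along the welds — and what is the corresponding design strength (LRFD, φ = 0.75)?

t_e = 0.707 × 0.75 = 0.5302 in; L = 8 in.
Weld metal: φR_n = 0.75 × 0.6 × 100 × 0.5302 × 8 = 190.9 kip.
Base metal (shear rupture): φR_n = 0.75 × 0.6 × 65 × 0.875 × 8 = 204.8 kip.
Governing: weld metal.

φR_n ≈ 191 kip (weld metal governs)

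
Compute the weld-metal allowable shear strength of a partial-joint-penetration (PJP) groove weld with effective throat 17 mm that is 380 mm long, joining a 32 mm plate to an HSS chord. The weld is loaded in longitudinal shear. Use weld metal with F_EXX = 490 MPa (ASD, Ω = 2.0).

R_n/Ω ≈ 950 kN

Effective throat (given) t_e = 17 mm.
A_we = 17 × 380 = 6460 mm².
F_nw = 0.6 F_EXX = 294 MPa.
R_n/Ω = (294 × 6460) / 2.0 × 10⁻³ = 949.6 kN.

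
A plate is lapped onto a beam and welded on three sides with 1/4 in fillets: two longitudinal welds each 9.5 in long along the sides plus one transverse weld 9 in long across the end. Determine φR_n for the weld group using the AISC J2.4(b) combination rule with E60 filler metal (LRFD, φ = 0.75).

φR_n ≈ 141 kip

E60XX → F_EXX = 60 ksi.
t_e = 0.707 × 0.25 = 0.1767 in.
R_nwl = 0.6 × 60 × 0.1767 × 19 = 120.9 kip (longitudinal, 2 welds).
R_nwt = 0.6 × 60 × 0.1767 × 9 = 57.27 kip (transverse, base value).
(i) R_nwl + R_nwt = 178.2 kip; (ii) 0.85 R_nwl + 1.5 R_nwt = 188.7 kip.
R_n = max = 188.7 kip [governs: (ii)]; φR_n = 141.5 kip.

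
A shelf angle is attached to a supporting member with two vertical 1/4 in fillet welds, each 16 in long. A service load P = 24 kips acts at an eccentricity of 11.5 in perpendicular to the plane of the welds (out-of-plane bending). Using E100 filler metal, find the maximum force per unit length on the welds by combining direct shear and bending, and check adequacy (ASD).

E100XX → F_EXX = 100 ksi.
L_w = 2 × 16 = 32 in; section modulus (unit throat) S = 2 × L²/6 = 85.33 in².
Direct shear f_v = P/L_w = 24/32 = 0.75 kip/in.
Moment M = P × e = 24 × 11.5 = 276 kip·in; bending f_b = M/S = 3.234 kip/in.
f_max = √(f_v² + f_b²) = √(0.75² + 3.234²) = 3.32 kip/in.
r_n/Ω = (1/2.0) × 0.6 × 100 × (0.707 × 0.25) = 5.302 kip/in → adequate.

f_max ≈ 3.32 kip/in; adequate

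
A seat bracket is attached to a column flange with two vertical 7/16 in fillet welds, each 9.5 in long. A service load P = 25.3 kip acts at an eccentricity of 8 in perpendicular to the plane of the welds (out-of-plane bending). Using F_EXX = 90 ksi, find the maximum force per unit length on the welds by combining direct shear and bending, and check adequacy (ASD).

L_w = 2 × 9.5 = 19 in; section modulus (unit throat) S = 2 × L²/6 = 30.08 in².
Direct shear f_v = P/L_w = 25.3/19 = 1.332 kip/in.
Moment M = P × e = 25.3 × 8 = 202.4 kip·in; bending f_b = M/S = 6.728 kip/in.
f_max = √(f_v² + f_b²) = √(1.332² + 6.728²) = 6.858 kip/in.
r_n/Ω = (1/2.0) × 0.6 × 90 × (0.707 × 0.4375) = 8.351 kip/in → adequate.

f_max ≈ 6.86 kip/in; adequate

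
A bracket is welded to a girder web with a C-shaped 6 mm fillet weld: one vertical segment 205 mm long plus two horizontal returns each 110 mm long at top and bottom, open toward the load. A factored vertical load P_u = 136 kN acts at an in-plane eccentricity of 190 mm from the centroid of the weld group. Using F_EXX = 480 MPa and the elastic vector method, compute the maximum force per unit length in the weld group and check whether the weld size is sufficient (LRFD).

Total weld length L_w = 425 mm. Treat welds as unit-width lines.
Centroid: x̄ = 2×110×55 / 425 = 28.47 mm from the vertical weld.
Polar moment about centroid: J = I_x + I_y = [205³/12 + 2×110×102.5²] + [205×28.47² + 2(110³/12 + 110×26.53²)] = 3572000 mm³.
Direct shear f_v = P/L_w = 136×10³ / 425 = 320 N/mm (vertical).
Torsion M = P·e = 136×10³ × 190 = 25840000 N·mm.
Critical point at (x, y) = (81.53, 102.5) from centroid. f_tx = M·y/J = 741.5 N/mm; f_ty = M·x/J = 589.8 N/mm.
Resultant f_max = √[f_tx² + (f_v + f_ty)²] = √[741.5² + (320 + 589.8)²] = 1174 N/mm.
Capacity per unit length: φr_n = 0.75 × 0.6 × 480 × (0.707 × 6) = 916.3 N/mm.
1174 > 916.3 → NOT adequate.

f_max ≈ 1170 N/mm; NOT adequate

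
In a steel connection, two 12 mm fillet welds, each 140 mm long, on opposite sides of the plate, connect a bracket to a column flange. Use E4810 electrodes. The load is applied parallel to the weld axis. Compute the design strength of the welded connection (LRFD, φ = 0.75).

φR_n ≈ 513 kN

E48XX → F_EXX = 480 MPa.
Effective throat t_e = 0.707 × 12 = 8.484 mm.
Total length L = 280 mm; A_we = 8.484 × 280 = 2376 mm².
F_nw = 0.6 F_EXX = 0.6 × 480 = 288 MPa.
φR_n = 0.75 × 288 × 2376 × 10⁻³ = 513.1 kN.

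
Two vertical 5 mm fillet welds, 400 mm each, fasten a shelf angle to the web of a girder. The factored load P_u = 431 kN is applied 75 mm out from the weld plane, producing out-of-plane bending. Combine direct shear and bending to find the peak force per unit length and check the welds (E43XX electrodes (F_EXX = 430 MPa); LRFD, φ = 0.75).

L_w = 2 × 400 = 800 mm; section modulus (unit throat) S = 2 × L²/6 = 53330 mm².
Direct shear f_v = P/L_w = 431×10³/800 = 538.8 N/mm.
Moment M = P × e = 431×10³ × 75 = 32325000 N·mm; bending f_b = M/S = 606.1 N/mm.
f_max = √(f_v² + f_b²) = √(538.8² + 606.1²) = 810.9 N/mm.
φr_n = 0.75 × 0.6 × 430 × (0.707 × 5) = 684 N/mm → NOT adequate.

f_max ≈ 811 N/mm; NOT adequate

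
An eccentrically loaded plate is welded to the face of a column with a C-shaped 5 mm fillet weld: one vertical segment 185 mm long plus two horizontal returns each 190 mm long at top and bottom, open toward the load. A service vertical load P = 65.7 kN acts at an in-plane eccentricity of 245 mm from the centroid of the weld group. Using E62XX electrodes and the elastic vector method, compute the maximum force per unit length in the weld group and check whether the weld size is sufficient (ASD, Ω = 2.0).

E62XX → F_EXX = 620 MPa.
Total weld length L_w = 565 mm. Treat welds as unit-width lines.
Centroid: x̄ = 2×190×95 / 565 = 63.89 mm from the vertical weld.
Polar moment about centroid: J = I_x + I_y = [185³/12 + 2×190×92.5²] + [185×63.89² + 2(190³/12 + 190×31.11²)] = 6045000 mm³.
Direct shear f_v = P/L_w = 65.7×10³ / 565 = 116.3 N/mm (vertical).
Torsion M = P·e = 65.7×10³ × 245 = 16096000 N·mm.
Critical point at (x, y) = (126.1, 92.5) from centroid. f_tx = M·y/J = 246.3 N/mm; f_ty = M·x/J = 335.8 N/mm.
Resultant f_max = √[f_tx² + (f_v + f_ty)²] = √[246.3² + (116.3 + 335.8)²] = 514.8 N/mm.
Capacity per unit length: r_n/Ω = (1/2.0) × 0.6 × 620 × (0.707 × 5) = 657.5 N/mm.
514.8 ≤ 657.5 → adequate.

f_max ≈ 515 N/mm; adequate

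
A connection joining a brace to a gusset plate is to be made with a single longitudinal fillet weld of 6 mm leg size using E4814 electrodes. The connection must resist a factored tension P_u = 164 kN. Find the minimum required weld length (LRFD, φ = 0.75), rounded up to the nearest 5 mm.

E48XX → F_EXX = 480 MPa.
Throat t_e = 0.707 × 6 = 4.242 mm.
φr_n = 0.75 × 0.6 × 480 × 4.242 × 10⁻³ = 0.9163 kN/mm.
L_req = P_u / φr_n = 164 / 0.9163 = 179 mm total.
Round up → use L = 180 mm.

L = 180 mm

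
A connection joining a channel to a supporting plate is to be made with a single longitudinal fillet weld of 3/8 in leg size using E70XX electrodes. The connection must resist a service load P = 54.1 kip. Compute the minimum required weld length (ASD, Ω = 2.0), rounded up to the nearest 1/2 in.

E70XX → F_EXX = 70 ksi.
Throat t_e = 0.707 × 0.375 = 0.2651 in.
r_n/Ω = (0.6 × 70 × 0.2651) / 2.0 = 5.568 kip/in.
L_req = P / (r_n/Ω) = 54.1 / 5.568 = 9.717 in total.
Round up → use L = 10 in.

L = 10 in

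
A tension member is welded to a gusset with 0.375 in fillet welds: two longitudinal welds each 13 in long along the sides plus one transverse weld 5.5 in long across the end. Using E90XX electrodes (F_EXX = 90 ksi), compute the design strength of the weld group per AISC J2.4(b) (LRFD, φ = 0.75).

φR_n ≈ 338 kip

t_e = 0.707 × 0.375 = 0.2651 in.
R_nwl = 0.6 × 90 × 0.2651 × 26 = 372.2 kip (longitudinal, 2 welds).
R_nwt = 0.6 × 90 × 0.2651 × 5.5 = 78.74 kip (transverse, base value).
(i) R_nwl + R_nwt = 451 kip; (ii) 0.85 R_nwl + 1.5 R_nwt = 434.5 kip.
R_n = max = 451 kip [governs: (i)]; φR_n = 338.2 kip.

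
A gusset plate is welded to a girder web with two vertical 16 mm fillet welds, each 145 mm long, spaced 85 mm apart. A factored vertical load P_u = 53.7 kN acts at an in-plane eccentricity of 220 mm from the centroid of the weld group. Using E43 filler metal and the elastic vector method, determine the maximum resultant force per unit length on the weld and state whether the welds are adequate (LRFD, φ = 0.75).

E43XX → F_EXX = 430 MPa.
Total weld length L_w = 290 mm. Treat welds as unit-width lines.
Polar moment about centroid: J = 2[d³/12 + d(b/2)²] = 2[145³/12 + 145×42.5²] = 1032000 mm³.
Direct shear f_v = P/L_w = 53.7×10³ / 290 = 185.2 N/mm (vertical).
Torsion M = P·e = 53.7×10³ × 220 = 11814000 N·mm.
Critical point at (x, y) = (42.5, 72.5) from centroid. f_tx = M·y/J = 830 N/mm; f_ty = M·x/J = 486.6 N/mm.
Resultant f_max = √[f_tx² + (f_v + f_ty)²] = √[830² + (185.2 + 486.6)²] = 1068 N/mm.
Capacity per unit length: φr_n = 0.75 × 0.6 × 430 × (0.707 × 16) = 2189 N/mm.
1068 ≤ 2189 → adequate.

f_max ≈ 1070 N/mm; adequate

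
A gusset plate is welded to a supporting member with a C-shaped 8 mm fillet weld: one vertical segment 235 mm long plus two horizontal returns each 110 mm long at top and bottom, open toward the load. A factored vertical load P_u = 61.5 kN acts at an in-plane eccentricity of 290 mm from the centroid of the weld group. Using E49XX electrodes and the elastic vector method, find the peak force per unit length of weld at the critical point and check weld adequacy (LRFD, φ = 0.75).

E49XX → F_EXX = 490 MPa.
Total weld length L_w = 455 mm. Treat welds as unit-width lines.
Centroid: x̄ = 2×110×55 / 455 = 26.59 mm from the vertical weld.
Polar moment about centroid: J = I_x + I_y = [235³/12 + 2×110×117.5²] + [235×26.59² + 2(110³/12 + 110×28.41²)] = 4684000 mm³.
Direct shear f_v = P/L_w = 61.5×10³ / 455 = 135.2 N/mm (vertical).
Torsion M = P·e = 61.5×10³ × 290 = 17835000 N·mm.
Critical point at (x, y) = (83.41, 117.5) from centroid. f_tx = M·y/J = 447.4 N/mm; f_ty = M·x/J = 317.6 N/mm.
Resultant f_max = √[f_tx² + (f_v + f_ty)²] = √[447.4² + (135.2 + 317.6)²] = 636.5 N/mm.
Capacity per unit length: φr_n = 0.75 × 0.6 × 490 × (0.707 × 8) = 1247 N/mm.
636.5 ≤ 1247 → adequate.

f_max ≈ 636 N/mm; adequate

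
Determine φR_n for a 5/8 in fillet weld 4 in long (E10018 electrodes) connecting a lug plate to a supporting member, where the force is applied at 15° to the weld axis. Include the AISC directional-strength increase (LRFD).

E100XX → F_EXX = 100 ksi.
t_e = 0.707 × 0.625 = 0.4419 in; A_we = 0.4419 × 4 = 1.767 in².
Directional factor: 1.0 + 0.5 sin^1.5(15°) = 1.066.
F_nw = 0.6 × 100 × 1.066 = 63.95 ksi.
φR_n = 0.75 × 63.95 × 1.767 = 84.77 kips.

φR_n ≈ 84.8 kips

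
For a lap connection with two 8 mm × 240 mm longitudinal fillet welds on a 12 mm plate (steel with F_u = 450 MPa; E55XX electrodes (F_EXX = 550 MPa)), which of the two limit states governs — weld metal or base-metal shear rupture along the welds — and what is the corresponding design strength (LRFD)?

t_e = 0.707 × 8 = 5.656 mm; L = 480 mm.
Weld metal: φR_n = 0.75 × 0.6 × 550 × 5.656 × 480 × 10⁻³ = 671.9 kN.
Base metal (shear rupture): φR_n = 0.75 × 0.6 × 450 × 12 × 480 × 10⁻³ = 1166 kN.
Governing: weld metal.

φR_n ≈ 672 kN (weld metal governs)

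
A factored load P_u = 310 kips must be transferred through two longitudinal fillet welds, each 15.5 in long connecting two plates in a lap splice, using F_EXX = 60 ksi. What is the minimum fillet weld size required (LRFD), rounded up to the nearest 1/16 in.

Total weld length L = 31 in.
Required throat t_e = P_u / (φ × 0.6 F_EXX × L) = 310 / (0.75 × 0.6 × 60 × 31) = 0.3704 in.
Required leg w = t_e / 0.707 = 0.5239 in → use 9/16 in.

w = 9/16 in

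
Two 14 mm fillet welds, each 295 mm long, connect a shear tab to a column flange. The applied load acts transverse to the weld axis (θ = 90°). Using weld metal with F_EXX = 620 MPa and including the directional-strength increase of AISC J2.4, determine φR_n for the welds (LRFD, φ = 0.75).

φR_n ≈ 2440 kN

t_e = 0.707 × 14 = 9.898 mm; A_we = 9.898 × 590 = 5840 mm².
Directional factor: 1.0 + 0.5 sin^1.5(90°) = 1.5.
F_nw = 0.6 × 620 × 1.5 = 558 MPa.
φR_n = 0.75 × 558 × 5840 × 10⁻³ = 2444 kN.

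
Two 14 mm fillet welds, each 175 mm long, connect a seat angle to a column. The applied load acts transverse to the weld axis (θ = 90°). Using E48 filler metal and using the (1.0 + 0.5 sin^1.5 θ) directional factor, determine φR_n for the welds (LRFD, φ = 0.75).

φR_n ≈ 1120 kN

E48XX → F_EXX = 480 MPa.
t_e = 0.707 × 14 = 9.898 mm; A_we = 9.898 × 350 = 3464 mm².
Directional factor: 1.0 + 0.5 sin^1.5(90°) = 1.5.
F_nw = 0.6 × 480 × 1.5 = 432 MPa.
φR_n = 0.75 × 432 × 3464 × 10⁻³ = 1122 kN.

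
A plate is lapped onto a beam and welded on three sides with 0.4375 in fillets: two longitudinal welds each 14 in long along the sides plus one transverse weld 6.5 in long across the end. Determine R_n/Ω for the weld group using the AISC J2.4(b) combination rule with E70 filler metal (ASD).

E70XX → F_EXX = 70 ksi.
t_e = 0.707 × 0.4375 = 0.3093 in.
R_nwl = 0.6 × 70 × 0.3093 × 28 = 363.8 kip (longitudinal, 2 welds).
R_nwt = 0.6 × 70 × 0.3093 × 6.5 = 84.44 kip (transverse, base value).
(i) R_nwl + R_nwt = 448.2 kip; (ii) 0.85 R_nwl + 1.5 R_nwt = 435.9 kip.
R_n = max = 448.2 kip [governs: (i)]; R_n/Ω = 224.1 kip.

R_n/Ω ≈ 224 kip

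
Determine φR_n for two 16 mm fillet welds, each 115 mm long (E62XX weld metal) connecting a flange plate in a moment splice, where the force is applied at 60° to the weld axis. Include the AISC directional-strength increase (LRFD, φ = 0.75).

φR_n ≈ 1020 kN

E62XX → F_EXX = 620 MPa.
t_e = 0.707 × 16 = 11.31 mm; A_we = 11.31 × 230 = 2602 mm².
Directional factor: 1.0 + 0.5 sin^1.5(60°) = 1.403.
F_nw = 0.6 × 620 × 1.403 = 521.9 MPa.
φR_n = 0.75 × 521.9 × 2602 × 10⁻³ = 1018 kN.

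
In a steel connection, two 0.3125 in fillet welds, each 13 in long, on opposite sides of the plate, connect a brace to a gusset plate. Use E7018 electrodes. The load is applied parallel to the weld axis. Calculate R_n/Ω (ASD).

R_n/Ω ≈ 121 kip

E70XX → F_EXX = 70 ksi.
Effective throat t_e = 0.707 × 0.3125 = 0.2209 in.
Total length L = 26 in; A_we = 0.2209 × 26 = 5.744 in².
F_nw = 0.6 F_EXX = 0.6 × 70 = 42 ksi.
R_n = 42 × 5.744 = 241.3 kip; R_n/Ω = 241.3/2.0 = 120.6 kip.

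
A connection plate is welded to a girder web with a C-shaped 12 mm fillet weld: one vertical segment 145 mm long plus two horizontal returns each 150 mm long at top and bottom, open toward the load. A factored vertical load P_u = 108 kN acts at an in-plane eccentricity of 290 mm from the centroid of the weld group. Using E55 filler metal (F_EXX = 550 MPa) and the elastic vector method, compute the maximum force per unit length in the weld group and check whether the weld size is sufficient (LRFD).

f_max ≈ 1510 N/mm; adequate

Total weld length L_w = 445 mm. Treat welds as unit-width lines.
Centroid: x̄ = 2×150×75 / 445 = 50.56 mm from the vertical weld.
Polar moment about centroid: J = I_x + I_y = [145³/12 + 2×150×72.5²] + [145×50.56² + 2(150³/12 + 150×24.44²)] = 2943000 mm³.
Direct shear f_v = P/L_w = 108×10³ / 445 = 242.7 N/mm (vertical).
Torsion M = P·e = 108×10³ × 290 = 31320000 N·mm.
Critical point at (x, y) = (99.44, 72.5) from centroid. f_tx = M·y/J = 771.5 N/mm; f_ty = M·x/J = 1058 N/mm.
Resultant f_max = √[f_tx² + (f_v + f_ty)²] = √[771.5² + (242.7 + 1058)²] = 1512 N/mm.
Capacity per unit length: φr_n = 0.75 × 0.6 × 550 × (0.707 × 12) = 2100 N/mm.
1512 ≤ 2100 → adequate.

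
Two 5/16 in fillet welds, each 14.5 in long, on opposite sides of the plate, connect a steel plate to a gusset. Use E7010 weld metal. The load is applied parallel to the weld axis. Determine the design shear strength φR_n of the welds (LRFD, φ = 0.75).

E70XX → F_EXX = 70 ksi.
Effective throat t_e = 0.707 × 0.3125 = 0.2209 in.
Total length L = 29 in; A_we = 0.2209 × 29 = 6.407 in².
F_nw = 0.6 F_EXX = 0.6 × 70 = 42 ksi.
φR_n = 0.75 × 42 × 6.407 = 201.8 kip.

φR_n ≈ 202 kip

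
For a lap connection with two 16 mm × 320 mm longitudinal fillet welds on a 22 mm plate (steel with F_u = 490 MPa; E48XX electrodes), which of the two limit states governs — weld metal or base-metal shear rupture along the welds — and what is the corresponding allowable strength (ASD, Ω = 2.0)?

E48XX → F_EXX = 480 MPa.
t_e = 0.707 × 16 = 11.31 mm; L = 640 mm.
Weld metal: R_n/Ω = (1/2.0) × 0.6 × 480 × 11.31 × 640 × 10⁻³ = 1043 kN.
Base metal (shear rupture): R_n/Ω = (1/2.0) × 0.6 × 490 × 22 × 640 × 10⁻³ = 2070 kN.
Governing: weld metal.

R_n/Ω ≈ 1040 kN (weld metal governs)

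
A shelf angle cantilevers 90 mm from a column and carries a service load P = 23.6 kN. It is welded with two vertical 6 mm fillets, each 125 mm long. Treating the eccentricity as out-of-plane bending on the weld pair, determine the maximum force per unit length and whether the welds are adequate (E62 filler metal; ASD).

E62XX → F_EXX = 620 MPa.
L_w = 2 × 125 = 250 mm; section modulus (unit throat) S = 2 × L²/6 = 5208 mm².
Direct shear f_v = P/L_w = 23.6×10³/250 = 94.4 N/mm.
Moment M = P × e = 23.6×10³ × 90 = 2124000 N·mm; bending f_b = M/S = 407.8 N/mm.
f_max = √(f_v² + f_b²) = √(94.4² + 407.8²) = 418.6 N/mm.
r_n/Ω = (1/2.0) × 0.6 × 620 × (0.707 × 6) = 789 N/mm → adequate.

f_max ≈ 419 N/mm; adequate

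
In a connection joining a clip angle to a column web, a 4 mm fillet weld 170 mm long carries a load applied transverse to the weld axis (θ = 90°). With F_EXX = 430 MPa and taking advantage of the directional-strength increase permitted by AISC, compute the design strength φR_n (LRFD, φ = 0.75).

t_e = 0.707 × 4 = 2.828 mm; A_we = 2.828 × 170 = 480.8 mm².
Directional factor: 1.0 + 0.5 sin^1.5(90°) = 1.5.
F_nw = 0.6 × 430 × 1.5 = 387 MPa.
φR_n = 0.75 × 387 × 480.8 × 10⁻³ = 139.5 kN.

φR_n ≈ 140 kN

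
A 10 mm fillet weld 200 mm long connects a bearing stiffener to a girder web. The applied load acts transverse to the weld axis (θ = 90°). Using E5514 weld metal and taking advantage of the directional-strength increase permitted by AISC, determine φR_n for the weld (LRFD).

E55XX → F_EXX = 550 MPa.
t_e = 0.707 × 10 = 7.07 mm; A_we = 7.07 × 200 = 1414 mm².
Directional factor: 1.0 + 0.5 sin^1.5(90°) = 1.5.
F_nw = 0.6 × 550 × 1.5 = 495 MPa.
φR_n = 0.75 × 495 × 1414 × 10⁻³ = 524.9 kN.

φR_n ≈ 525 kN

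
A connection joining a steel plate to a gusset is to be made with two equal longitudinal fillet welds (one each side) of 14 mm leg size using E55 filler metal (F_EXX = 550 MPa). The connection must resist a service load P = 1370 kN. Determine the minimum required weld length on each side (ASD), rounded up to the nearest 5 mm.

Throat t_e = 0.707 × 14 = 9.898 mm.
r_n/Ω = (0.6 × 550 × 9.898) / 2.0 = 1633 N/mm = 1.633 kN/mm.
L_req = P / (r_n/Ω) = 1370 / 1.633 = 838.9 mm total.
Per side: 838.9 / 2 = 419.4 mm.
Round up → use L = 420 mm on each side.

L = 420 mm on each side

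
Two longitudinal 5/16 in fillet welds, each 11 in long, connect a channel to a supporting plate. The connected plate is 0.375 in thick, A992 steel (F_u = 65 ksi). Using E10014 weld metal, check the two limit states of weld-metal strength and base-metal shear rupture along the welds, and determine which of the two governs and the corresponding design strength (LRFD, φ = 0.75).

E100XX → F_EXX = 100 ksi.
t_e = 0.707 × 0.3125 = 0.2209 in; L = 22 in.
Weld metal: φR_n = 0.75 × 0.6 × 100 × 0.2209 × 22 = 218.7 kips.
Base metal (shear rupture): φR_n = 0.75 × 0.6 × 65 × 0.375 × 22 = 241.3 kips.
Governing: weld metal.

φR_n ≈ 219 kips (weld metal governs)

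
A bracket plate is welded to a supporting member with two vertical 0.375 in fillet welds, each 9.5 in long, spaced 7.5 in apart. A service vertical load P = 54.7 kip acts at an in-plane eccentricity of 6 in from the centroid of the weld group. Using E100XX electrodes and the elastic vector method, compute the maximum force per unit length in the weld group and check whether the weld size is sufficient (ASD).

E100XX → F_EXX = 100 ksi.
Total weld length L_w = 19 in. Treat welds as unit-width lines.
Polar moment about centroid: J = 2[d³/12 + d(b/2)²] = 2[9.5³/12 + 9.5×3.75²] = 410.1 in³.
Direct shear f_v = P/L_w = 54.7 / 19 = 2.879 kip/in (vertical).
Torsion M = P·e = 54.7 × 6 = 328.2 kip·in.
Critical point at (x, y) = (3.75, 4.75) from centroid. f_tx = M·y/J = 3.802 kip/in; f_ty = M·x/J = 3.001 kip/in.
Resultant f_max = √[f_tx² + (f_v + f_ty)²] = √[3.802² + (2.879 + 3.001)²] = 7.002 kip/in.
Capacity per unit length: r_n/Ω = (1/2.0) × 0.6 × 100 × (0.707 × 0.375) = 7.954 kip/in.
7.002 ≤ 7.954 → adequate.

f_max ≈ 7 kip/in; adequate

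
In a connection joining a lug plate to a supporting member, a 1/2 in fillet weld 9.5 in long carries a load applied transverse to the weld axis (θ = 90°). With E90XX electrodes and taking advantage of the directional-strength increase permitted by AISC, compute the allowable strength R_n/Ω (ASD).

E90XX → F_EXX = 90 ksi.
t_e = 0.707 × 0.5 = 0.3535 in; A_we = 0.3535 × 9.5 = 3.358 in².
Directional factor: 1.0 + 0.5 sin^1.5(90°) = 1.5.
F_nw = 0.6 × 90 × 1.5 = 81 ksi.
R_n/Ω = (81 × 3.358) / 2.0 = 136 kips.

R_n/Ω ≈ 136 kips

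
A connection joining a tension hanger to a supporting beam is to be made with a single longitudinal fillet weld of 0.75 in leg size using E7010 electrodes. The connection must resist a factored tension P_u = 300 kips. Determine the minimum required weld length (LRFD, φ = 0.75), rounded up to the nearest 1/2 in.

E70XX → F_EXX = 70 ksi.
Throat t_e = 0.707 × 0.75 = 0.5302 in.
φr_n = 0.75 × 0.6 × 70 × 0.5302 = 16.7 kips/in.
L_req = P_u / φr_n = 300 / 16.7 = 17.96 in total.
Round up → use L = 18 in.

L = 18 in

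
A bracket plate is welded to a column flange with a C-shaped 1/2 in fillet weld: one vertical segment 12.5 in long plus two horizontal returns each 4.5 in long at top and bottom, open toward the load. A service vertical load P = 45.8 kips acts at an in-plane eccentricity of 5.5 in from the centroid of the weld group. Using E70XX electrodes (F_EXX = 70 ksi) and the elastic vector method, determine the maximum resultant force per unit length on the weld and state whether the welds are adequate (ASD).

Total weld length L_w = 21.5 in. Treat welds as unit-width lines.
Centroid: x̄ = 2×4.5×2.25 / 21.5 = 0.9419 in from the vertical weld.
Polar moment about centroid: J = I_x + I_y = [12.5³/12 + 2×4.5×6.25²] + [12.5×0.9419² + 2(4.5³/12 + 4.5×1.308²)] = 556 in³.
Direct shear f_v = P/L_w = 45.8 / 21.5 = 2.13 kip/in (vertical).
Torsion M = P·e = 45.8 × 5.5 = 251.9 kip·in.
Critical point at (x, y) = (3.558, 6.25) from centroid. f_tx = M·y/J = 2.832 kip/in; f_ty = M·x/J = 1.612 kip/in.
Resultant f_max = √[f_tx² + (f_v + f_ty)²] = √[2.832² + (2.13 + 1.612)²] = 4.693 kip/in.
Capacity per unit length: r_n/Ω = (1/2.0) × 0.6 × 70 × (0.707 × 0.5) = 7.423 kip/in.
4.693 ≤ 7.423 → adequate.

f_max ≈ 4.69 kip/in; adequate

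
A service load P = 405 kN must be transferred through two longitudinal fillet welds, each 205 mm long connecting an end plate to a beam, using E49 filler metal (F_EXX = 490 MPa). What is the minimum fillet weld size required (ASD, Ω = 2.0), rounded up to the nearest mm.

w = 10 mm

Total weld length L = 410 mm.
Required throat t_e = P × Ω / (0.6 F_EXX × L) = 405 × 2.0 / (0.6 × 490 × 410 × 10⁻³) = 6.72 mm.
Required leg w = t_e / 0.707 = 9.505 mm → use 10 mm.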